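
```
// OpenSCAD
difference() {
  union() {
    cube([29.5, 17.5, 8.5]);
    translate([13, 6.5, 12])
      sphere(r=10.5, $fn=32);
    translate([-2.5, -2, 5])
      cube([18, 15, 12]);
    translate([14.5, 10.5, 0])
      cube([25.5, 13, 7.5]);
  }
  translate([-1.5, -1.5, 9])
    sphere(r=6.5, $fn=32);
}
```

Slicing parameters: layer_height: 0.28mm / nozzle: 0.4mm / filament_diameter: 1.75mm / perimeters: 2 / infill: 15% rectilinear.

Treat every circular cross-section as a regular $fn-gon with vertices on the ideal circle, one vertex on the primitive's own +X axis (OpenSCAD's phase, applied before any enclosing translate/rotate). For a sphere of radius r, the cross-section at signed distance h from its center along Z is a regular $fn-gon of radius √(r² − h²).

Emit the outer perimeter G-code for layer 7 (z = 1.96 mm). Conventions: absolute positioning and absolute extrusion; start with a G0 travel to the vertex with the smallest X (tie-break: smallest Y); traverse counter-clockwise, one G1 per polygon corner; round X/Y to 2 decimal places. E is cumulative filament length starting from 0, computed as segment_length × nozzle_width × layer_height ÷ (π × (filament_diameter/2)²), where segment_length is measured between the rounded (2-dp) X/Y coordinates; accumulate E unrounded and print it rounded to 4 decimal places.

At z = 1.96 mm: the 29.5×17.5 cube contributes its full rectangle; the r=10.5 sphere at (13, 6.5) contributes a regular 32-gon of circumradius √(10.5²−10.04²) = 3.074; the cube at (-2.5, -2) is not intersected at this z (z outside [5, 17]); the 25.5×13 cube at (14.5, 10.5) contributes its full rectangle; Merging all regions: the regions partially overlap (shared area 134.49 mm²), so overlapping operands fuse into one piece — 1 connected region; the sphere at (-1.5, -1.5) is not intersected at this z (|z−center|=7.040 > r=6.5); Subtracting the remaining from the first: none of the subtracted shapes is present at this height, so the result so far is unchanged — 1 connected region. The outline is a single polygon with 8 vertices. Extrusion per mm of travel: 0.4 × 0.28 / (π × 0.875²) = 0.046564. Accumulating E over each segment gives final E = 5.9137.

G0 X0.00 Y0.00 Z1.96
G1 X29.50 Y0.00 E1.3736
G1 X29.50 Y10.50 E1.8626
G1 X40.00 Y10.50 E2.3515
G1 X40.00 Y23.50 E2.9568
G1 X14.50 Y23.50 E4.1442
G1 X14.50 Y17.50 E4.4236
G1 X0.00 Y17.50 E5.0988
G1 X0.00 Y0.00 E5.9137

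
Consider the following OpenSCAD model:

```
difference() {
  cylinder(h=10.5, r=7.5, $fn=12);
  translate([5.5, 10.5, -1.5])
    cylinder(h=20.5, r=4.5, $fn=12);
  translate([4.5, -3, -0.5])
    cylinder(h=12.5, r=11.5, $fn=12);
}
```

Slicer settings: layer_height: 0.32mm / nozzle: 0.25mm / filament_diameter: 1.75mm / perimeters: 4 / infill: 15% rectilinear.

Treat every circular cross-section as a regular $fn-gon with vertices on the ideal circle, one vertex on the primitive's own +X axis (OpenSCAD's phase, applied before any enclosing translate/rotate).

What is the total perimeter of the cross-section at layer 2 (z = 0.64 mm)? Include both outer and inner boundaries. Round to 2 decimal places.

At z = 0.64 mm: the r=7.5 cylinder gives a regular 12-gon of circumradius 7.5 (constant along its height) (perimeter = 2·12·7.500·sin(180°/12) = 46.59 mm); the cylinder at (5.5, 10.5): section is a regular 12-gon, circumradius r=4.5 (perimeter = 2·12·4.500·sin(180°/12) = 27.95 mm); the r=11.5 cylinder at (4.5, -3) gives a regular 12-gon of circumradius 11.5 (constant along its height) (perimeter = 2·12·11.500·sin(180°/12) = 71.43 mm); Taking the first minus the rest: starting from the r=7.5 cylinder, the r=4.5 cylinder at (5.5, 10.5) partially overlaps it — only the 0.01 mm² overlap (of its 60.75 mm²) is removed, clipping the outline; the r=11.5 cylinder at (4.5, -3) partially overlaps it — only the 155.28 mm² overlap (of its 396.75 mm²) is removed, clipping the outline — boundary = 27.57 mm. Overall, the cross-section is a single solid region. Total boundary length (outer) = 27.57 mm.

27.57 mm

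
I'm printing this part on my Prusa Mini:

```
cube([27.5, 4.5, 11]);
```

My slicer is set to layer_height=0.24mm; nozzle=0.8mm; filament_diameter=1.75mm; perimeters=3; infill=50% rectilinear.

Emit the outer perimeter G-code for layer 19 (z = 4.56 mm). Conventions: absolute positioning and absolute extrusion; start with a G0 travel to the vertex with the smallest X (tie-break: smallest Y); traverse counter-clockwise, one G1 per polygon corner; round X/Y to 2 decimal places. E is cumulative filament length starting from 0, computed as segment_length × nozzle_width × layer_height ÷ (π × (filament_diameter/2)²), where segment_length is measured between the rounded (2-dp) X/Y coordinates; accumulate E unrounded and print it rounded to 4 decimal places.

G0 X0.00 Y0.00 Z4.56
G1 X27.50 Y0.00 E2.1952
G1 X27.50 Y4.50 E2.5544
G1 X0.00 Y4.50 E4.7495
G1 X0.00 Y0.00 E5.1088

At z = 4.56 mm: the 27.5×4.5 cube contributes its full rectangle. The outline is a single polygon with 4 vertices. Extrusion per mm of travel: 0.8 × 0.24 / (π × 0.875²) = 0.079824. Accumulating E over each segment gives final E = 5.1088.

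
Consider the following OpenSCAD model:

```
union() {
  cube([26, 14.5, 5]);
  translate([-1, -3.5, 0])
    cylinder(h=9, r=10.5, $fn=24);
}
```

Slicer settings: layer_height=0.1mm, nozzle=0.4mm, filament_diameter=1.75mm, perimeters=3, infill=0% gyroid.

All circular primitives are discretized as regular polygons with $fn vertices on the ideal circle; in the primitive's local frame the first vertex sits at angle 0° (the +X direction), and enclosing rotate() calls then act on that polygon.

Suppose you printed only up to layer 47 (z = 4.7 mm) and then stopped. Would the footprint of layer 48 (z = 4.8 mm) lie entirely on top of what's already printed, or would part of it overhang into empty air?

entirely on top

Compare the two slices. At z = 4.7: the cube is present — its section is the full 26×14.5 rectangle (area 377.00 mm²); the cylinder at (-1, -3.5): section is a regular 24-gon, circumradius r=10.5 (area = (24/2)·10.500²·sin(360°/24) = 342.42 mm²); Combining (union): the regions partially overlap — summed areas 719.42 mm² minus the doubly-counted overlap 42.81 mm² gives 676.60 mm² — area = 676.60 mm². At z = 4.8: the cube (footprint 26×14.5) is included at this height (area 377.00 mm²); the cylinder at (-1, -3.5): section is a regular 24-gon, circumradius r=10.5 (area = (24/2)·10.500²·sin(360°/24) = 342.42 mm²); Merging all regions: the regions partially overlap — summed areas 719.42 mm² minus the doubly-counted overlap 42.81 mm² gives 676.60 mm² — area = 676.60 mm². Checking containment: the cross-section at z = 4.8 is a subset of the cross-section at z = 4.7.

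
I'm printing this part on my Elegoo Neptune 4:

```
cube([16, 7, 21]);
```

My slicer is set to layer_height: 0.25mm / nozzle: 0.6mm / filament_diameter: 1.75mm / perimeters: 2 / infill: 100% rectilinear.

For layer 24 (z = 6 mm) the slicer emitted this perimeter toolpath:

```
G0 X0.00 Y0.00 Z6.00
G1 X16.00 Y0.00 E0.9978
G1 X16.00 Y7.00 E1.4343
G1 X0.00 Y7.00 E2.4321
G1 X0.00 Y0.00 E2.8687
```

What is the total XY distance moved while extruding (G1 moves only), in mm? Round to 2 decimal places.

46.00 mm

Sum the Euclidean lengths of each G1 segment: total = 46.00 mm.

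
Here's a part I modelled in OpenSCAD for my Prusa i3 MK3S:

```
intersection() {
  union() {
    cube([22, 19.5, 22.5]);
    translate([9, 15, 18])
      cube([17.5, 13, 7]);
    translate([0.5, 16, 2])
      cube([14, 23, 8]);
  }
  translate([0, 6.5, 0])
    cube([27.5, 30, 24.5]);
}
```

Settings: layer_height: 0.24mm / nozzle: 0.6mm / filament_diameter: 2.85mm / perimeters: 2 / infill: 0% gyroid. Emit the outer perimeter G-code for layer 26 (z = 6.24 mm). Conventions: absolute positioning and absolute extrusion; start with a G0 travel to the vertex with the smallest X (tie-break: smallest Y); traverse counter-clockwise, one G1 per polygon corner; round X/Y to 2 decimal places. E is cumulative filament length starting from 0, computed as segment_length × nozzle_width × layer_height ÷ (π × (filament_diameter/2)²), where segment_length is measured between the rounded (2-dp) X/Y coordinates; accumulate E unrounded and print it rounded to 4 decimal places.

At z = 6.24 mm: the cube (footprint 22×19.5) is included at this height; the cube at (9, 15) does not reach this height (z outside [18, 25]); the cube at (0.5, 16) is present — its section is the full 14×23 rectangle; Taking the union: the regions partially overlap (shared area 49.00 mm²), so overlapping operands fuse into one piece — 1 connected region; the cube at (0, 6.5) (footprint 27.5×30) is included at this height; Taking the intersection: the 27.5×30 cube at (0, 6.5) partially overlaps that combined region; clipping to the common part keeps 524.00 mm² — 1 connected region. The outline is a single polygon with 8 vertices. Extrusion per mm of travel: 0.6 × 0.24 / (π × 1.425²) = 0.022573. Accumulating E over each segment gives final E = 2.3476.

G0 X0.00 Y6.50 Z6.24
G1 X22.00 Y6.50 E0.4966
G1 X22.00 Y19.50 E0.7900
G1 X14.50 Y19.50 E0.9593
G1 X14.50 Y36.50 E1.3431
G1 X0.50 Y36.50 E1.6591
G1 X0.50 Y19.50 E2.0428
G1 X0.00 Y19.50 E2.0541
G1 X0.00 Y6.50 E2.3476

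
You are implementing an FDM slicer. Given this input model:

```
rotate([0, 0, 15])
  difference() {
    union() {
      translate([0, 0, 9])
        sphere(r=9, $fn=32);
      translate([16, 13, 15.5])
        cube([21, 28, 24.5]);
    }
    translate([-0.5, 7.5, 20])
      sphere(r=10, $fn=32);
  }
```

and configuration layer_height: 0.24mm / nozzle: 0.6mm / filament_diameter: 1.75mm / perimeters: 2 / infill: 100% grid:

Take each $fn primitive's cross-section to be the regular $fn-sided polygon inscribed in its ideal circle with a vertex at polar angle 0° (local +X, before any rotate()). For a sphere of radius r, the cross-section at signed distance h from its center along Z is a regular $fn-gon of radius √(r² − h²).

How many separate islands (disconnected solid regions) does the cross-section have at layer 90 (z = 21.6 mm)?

At z = 21.6 mm: the sphere is not intersected at this z (|z−center|=12.600 > r=9); the cube at (16, 13) is present — its section is the full 21×28 rectangle; Taking the union: only the 21×28 cube at (16, 13) is present, so the union is just that shape — 1 connected region; the r=10 sphere at (-0.5, 7.5) contributes a regular 32-gon of circumradius √(10²−1.6²) = 9.871; Taking the first minus the rest: starting from that combined region, the r=10 sphere at (-0.5, 7.5) misses the remaining region (no effect) — 1 connected region; (rotated 15° about Z; rotation is an isometry so areas/perimeters/island counts are preserved). Overall, the cross-section is a single solid region. Island count = 1.

1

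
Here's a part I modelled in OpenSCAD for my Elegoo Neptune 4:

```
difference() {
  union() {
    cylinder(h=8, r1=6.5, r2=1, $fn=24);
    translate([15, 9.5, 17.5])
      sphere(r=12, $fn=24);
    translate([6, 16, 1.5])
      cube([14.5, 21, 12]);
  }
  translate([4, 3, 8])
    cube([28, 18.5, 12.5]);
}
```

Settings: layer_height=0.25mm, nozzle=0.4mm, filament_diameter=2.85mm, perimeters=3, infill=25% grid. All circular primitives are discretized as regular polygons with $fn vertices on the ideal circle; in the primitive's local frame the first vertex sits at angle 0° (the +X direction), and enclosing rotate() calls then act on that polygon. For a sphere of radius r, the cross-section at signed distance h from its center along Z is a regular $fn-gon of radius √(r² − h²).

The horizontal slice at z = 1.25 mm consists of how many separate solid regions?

At z = 1.25 mm: the cone contributes a regular 24-gon of circumradius 5.641 (interpolated between r1=6.5 and r2=1 at t=0.156); the sphere at (15, 9.5) is not intersected at this z (|z−center|=16.250 > r=12); the cube at (6, 16) does not reach this height (z outside [1.5, 13.5]); Merging all regions: only the cone is present, so the union is just that shape — 1 connected region; the cube at (4, 3) does not reach this height (z outside [8, 20.5]); Subtracting the remaining from the first: none of the subtracted shapes is present at this height, so that combined region is unchanged — 1 connected region. The result has 1 disconnected region.

1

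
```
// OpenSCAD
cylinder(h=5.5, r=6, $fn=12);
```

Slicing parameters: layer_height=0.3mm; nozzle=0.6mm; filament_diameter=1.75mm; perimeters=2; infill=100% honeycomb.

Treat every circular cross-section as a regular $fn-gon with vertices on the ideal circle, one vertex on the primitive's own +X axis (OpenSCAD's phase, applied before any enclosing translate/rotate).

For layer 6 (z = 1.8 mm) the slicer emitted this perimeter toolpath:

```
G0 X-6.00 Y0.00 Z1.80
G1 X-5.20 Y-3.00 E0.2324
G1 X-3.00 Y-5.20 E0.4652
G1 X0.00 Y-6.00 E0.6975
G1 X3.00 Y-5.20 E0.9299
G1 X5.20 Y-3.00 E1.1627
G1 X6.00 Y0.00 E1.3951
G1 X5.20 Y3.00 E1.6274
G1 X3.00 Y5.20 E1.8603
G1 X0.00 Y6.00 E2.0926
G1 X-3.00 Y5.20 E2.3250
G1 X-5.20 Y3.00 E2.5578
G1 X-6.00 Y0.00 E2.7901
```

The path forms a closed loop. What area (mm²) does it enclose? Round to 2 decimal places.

108.08 mm²

Apply the shoelace formula to the sequence of (X, Y) vertices; enclosed area = 108.08 mm².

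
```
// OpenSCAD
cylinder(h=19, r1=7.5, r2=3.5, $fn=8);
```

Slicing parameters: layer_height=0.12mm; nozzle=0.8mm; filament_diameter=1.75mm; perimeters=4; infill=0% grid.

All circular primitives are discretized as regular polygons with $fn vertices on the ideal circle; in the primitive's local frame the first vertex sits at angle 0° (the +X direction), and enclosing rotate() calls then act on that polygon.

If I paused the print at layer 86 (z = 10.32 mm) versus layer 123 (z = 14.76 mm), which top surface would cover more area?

Layer 86 (z = 10.32): the cone contributes a regular 8-gon of circumradius 5.327 (interpolated between r1=7.5 and r2=3.5 at t=0.543) (area = (8/2)·5.327²·sin(360°/8) = 80.27 mm²). So its area = 80.27 mm². Layer 123 (z = 14.76): the cone (r1=7.5→r2=3.5) has section circumradius 4.393 here — a regular 8-gon (area = (8/2)·4.393²·sin(360°/8) = 54.58 mm²). So its area = 54.58 mm². Layer 86 is larger (80.27 vs 54.58 mm²).

layer 86 (z = 10.32 mm)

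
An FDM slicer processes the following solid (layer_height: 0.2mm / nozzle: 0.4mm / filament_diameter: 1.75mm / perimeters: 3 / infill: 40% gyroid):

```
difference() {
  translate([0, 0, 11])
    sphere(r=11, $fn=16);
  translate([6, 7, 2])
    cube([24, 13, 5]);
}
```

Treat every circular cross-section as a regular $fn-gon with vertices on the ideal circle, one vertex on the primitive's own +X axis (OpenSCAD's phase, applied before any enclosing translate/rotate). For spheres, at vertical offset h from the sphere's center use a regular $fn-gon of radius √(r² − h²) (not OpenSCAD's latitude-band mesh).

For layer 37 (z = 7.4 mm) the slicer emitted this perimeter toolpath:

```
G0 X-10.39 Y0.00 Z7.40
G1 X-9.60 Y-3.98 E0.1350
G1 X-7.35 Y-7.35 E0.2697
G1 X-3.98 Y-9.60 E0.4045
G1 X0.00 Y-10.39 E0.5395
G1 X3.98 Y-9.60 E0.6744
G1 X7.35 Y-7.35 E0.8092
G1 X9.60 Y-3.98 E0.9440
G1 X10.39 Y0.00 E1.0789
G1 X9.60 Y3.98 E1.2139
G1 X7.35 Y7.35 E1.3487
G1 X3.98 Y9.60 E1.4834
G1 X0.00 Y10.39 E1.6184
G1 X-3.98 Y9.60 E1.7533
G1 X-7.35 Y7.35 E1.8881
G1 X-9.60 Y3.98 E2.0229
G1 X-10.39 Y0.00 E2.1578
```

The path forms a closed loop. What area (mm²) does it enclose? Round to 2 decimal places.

330.64 mm²

Apply the shoelace formula to the sequence of (X, Y) vertices; enclosed area = 330.64 mm².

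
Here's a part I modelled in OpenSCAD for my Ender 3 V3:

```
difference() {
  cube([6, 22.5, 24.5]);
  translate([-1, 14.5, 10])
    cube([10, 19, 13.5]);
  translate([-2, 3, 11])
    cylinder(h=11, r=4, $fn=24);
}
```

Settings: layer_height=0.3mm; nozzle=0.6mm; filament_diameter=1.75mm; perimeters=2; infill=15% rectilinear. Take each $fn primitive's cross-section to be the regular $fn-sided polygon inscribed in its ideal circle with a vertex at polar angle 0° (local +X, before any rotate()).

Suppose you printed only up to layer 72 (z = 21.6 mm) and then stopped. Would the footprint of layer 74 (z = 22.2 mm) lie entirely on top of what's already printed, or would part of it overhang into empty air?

Compare the two slices. At z = 21.6: the 6×22.5 cube contributes its full rectangle (area 135.00 mm²); the cube at (-1, 14.5) (footprint 10×19) is included at this height (area 190.00 mm²); the r=4 cylinder at (-2, 3) gives a regular 24-gon of circumradius 4 (constant along its height) (area = (24/2)·4.000²·sin(360°/24) = 49.69 mm²); Taking the first minus the rest: starting from the 6×22.5 cube (135.00 mm²), the 10×19 cube at (-1, 14.5) partially overlaps it — only the 48.00 mm² overlap (of its 190.00 mm²) is removed, clipping the outline; the r=4 cylinder at (-2, 3) partially overlaps it — only the 9.50 mm² overlap (of its 49.69 mm²) is removed, clipping the outline — area = 77.50 mm². At z = 22.2: the 6×22.5 cube contributes its full rectangle (area 135.00 mm²); the cube at (-1, 14.5) (footprint 10×19) is included at this height (area 190.00 mm²); the cylinder at (-2, 3) is absent (z outside [11, 22]); Taking the first minus the rest: starting from the 6×22.5 cube (135.00 mm²), the 10×19 cube at (-1, 14.5) partially overlaps it — only the 48.00 mm² overlap (of its 190.00 mm²) is removed, clipping the outline — area = 87.00 mm². Checking containment: at z = 22.2 the cross-section extends beyond the z = 21.6 cross-section by about 9.50 mm².

part overhangs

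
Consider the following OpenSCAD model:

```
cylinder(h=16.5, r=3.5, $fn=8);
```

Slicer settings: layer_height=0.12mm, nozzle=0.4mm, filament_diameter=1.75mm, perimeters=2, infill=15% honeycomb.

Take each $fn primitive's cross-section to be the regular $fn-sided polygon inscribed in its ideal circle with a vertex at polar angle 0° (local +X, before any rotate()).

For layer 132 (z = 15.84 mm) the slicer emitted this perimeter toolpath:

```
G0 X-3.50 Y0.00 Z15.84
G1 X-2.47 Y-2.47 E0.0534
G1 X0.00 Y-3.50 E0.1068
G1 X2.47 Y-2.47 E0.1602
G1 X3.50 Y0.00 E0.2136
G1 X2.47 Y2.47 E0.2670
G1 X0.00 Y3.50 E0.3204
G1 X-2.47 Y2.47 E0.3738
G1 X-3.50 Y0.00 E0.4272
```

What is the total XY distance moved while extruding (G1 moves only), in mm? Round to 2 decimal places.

Sum the Euclidean lengths of each G1 segment: total = 21.41 mm.

21.41 mm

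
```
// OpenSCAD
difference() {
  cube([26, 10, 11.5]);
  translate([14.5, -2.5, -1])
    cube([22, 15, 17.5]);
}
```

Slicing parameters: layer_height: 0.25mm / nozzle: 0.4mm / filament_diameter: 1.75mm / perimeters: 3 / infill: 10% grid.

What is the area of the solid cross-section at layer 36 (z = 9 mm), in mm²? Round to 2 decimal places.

At z = 9 mm: the cube is present — its section is the full 26×10 rectangle (area 260.00 mm²); the cube at (14.5, -2.5) (footprint 22×15) is included at this height (area 330.00 mm²); After the difference (first − rest): starting from the 26×10 cube (260.00 mm²), the 22×15 cube at (14.5, -2.5) partially overlaps it — only the 115.00 mm² overlap (of its 330.00 mm²) is removed, clipping the outline — area = 145.00 mm². Overall, the cross-section is a single solid region. Net area = 145.00 mm².

145.00 mm²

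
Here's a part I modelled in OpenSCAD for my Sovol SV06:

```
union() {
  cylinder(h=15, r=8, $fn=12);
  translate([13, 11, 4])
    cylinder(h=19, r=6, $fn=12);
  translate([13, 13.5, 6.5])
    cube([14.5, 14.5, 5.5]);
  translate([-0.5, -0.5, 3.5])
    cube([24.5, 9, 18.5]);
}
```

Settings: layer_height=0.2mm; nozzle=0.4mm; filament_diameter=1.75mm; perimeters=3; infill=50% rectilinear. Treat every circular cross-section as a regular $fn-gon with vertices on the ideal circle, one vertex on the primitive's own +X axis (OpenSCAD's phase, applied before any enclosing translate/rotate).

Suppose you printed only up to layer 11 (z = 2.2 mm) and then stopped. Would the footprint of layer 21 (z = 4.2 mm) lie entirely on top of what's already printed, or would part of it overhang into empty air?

part overhangs

Compare the two slices. At z = 2.2: the r=8 cylinder contributes a regular 12-gon of circumradius 8 (area = (12/2)·8.000²·sin(360°/12) = 192.00 mm²); the cylinder at (13, 11) is absent (z outside [4, 23]); the cube at (13, 13.5) is not intersected at this z (z outside [6.5, 12]); the cube at (-0.5, -0.5) is not intersected at this z (z outside [3.5, 22]); Combining (union): only the r=8 cylinder is present, so the union is just that shape — area = 192.00 mm². At z = 4.2: the r=8 cylinder gives a regular 12-gon of circumradius 8 (constant along its height) (area = (12/2)·8.000²·sin(360°/12) = 192.00 mm²); the cylinder at (13, 11): section is a regular 12-gon, circumradius r=6 (area = (12/2)·6.000²·sin(360°/12) = 108.00 mm²); the cube at (13, 13.5) is absent (z outside [6.5, 12]); the 24.5×9 cube at (-0.5, -0.5) contributes its full rectangle (area 220.50 mm²); Combining (union): the regions partially overlap — summed areas 520.50 mm² minus the doubly-counted overlap 81.86 mm² gives 438.64 mm² — area = 438.64 mm². Checking containment: at z = 4.2 the cross-section extends beyond the z = 2.2 cross-section by about 246.64 mm².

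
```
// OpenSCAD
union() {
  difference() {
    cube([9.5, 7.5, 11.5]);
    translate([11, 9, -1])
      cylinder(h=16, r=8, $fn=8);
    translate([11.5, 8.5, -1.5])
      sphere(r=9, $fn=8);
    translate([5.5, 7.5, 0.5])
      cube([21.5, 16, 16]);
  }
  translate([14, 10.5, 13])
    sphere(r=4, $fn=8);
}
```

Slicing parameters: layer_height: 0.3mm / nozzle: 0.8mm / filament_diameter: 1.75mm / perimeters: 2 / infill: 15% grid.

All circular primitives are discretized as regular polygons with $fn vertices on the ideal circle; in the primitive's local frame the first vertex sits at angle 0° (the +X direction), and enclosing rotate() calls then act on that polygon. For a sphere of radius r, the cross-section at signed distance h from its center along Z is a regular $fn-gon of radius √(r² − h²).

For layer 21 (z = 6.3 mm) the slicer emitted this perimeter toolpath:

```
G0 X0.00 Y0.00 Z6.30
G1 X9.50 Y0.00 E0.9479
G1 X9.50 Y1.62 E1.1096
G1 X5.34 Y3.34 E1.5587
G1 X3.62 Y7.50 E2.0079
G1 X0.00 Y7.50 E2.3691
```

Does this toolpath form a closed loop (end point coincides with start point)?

no

Start point (G0): (0.00, 0.00). End point (last G1): the path does not return to the start — open.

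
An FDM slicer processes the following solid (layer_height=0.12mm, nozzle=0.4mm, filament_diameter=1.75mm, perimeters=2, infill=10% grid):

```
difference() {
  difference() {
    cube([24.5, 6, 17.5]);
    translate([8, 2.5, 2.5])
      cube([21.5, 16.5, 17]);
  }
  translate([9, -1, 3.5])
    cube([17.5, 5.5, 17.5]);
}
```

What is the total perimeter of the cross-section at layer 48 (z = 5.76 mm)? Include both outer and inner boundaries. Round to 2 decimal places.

At z = 5.76 mm: the 24.5×6 cube contributes its full rectangle (perimeter 61.00 mm); the cube at (8, 2.5) is present — its section is the full 21.5×16.5 rectangle (perimeter 76.00 mm); After the difference (first − rest): starting from the 24.5×6 cube, the 21.5×16.5 cube at (8, 2.5) partially overlaps it — only the 57.75 mm² overlap (of its 354.75 mm²) is removed, clipping the outline — boundary = 61.00 mm; the cube at (9, -1) (footprint 17.5×5.5) is included at this height (perimeter 46.00 mm); Subtracting the remaining from the first: starting from the result so far, the 17.5×5.5 cube at (9, -1) partially overlaps it — only the 38.75 mm² overlap (of its 96.25 mm²) is removed, clipping the outline — boundary = 30.00 mm. Overall, the cross-section is a single solid region. Total boundary length (outer) = 30.00 mm.

30.00 mm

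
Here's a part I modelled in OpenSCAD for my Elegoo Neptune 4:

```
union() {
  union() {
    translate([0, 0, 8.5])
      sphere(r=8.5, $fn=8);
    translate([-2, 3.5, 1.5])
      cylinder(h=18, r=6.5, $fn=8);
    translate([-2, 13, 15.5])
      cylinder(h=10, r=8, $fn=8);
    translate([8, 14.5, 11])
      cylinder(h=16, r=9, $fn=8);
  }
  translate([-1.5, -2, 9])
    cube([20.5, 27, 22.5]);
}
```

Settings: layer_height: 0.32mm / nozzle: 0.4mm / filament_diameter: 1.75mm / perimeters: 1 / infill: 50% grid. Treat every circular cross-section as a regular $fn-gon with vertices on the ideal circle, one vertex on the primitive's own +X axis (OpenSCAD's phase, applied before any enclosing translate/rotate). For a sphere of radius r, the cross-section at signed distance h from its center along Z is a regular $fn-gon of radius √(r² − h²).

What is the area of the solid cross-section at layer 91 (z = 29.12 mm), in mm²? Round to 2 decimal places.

553.50 mm²

At z = 29.12 mm: the sphere does not reach this height (|z−center|=20.620 > r=8.5); the cylinder at (-2, 3.5) is not intersected at this z (z outside [1.5, 19.5]); the cylinder at (-2, 13) is absent (z outside [15.5, 25.5]); the cylinder at (8, 14.5) does not reach this height (z outside [11, 27]); Taking the union: nothing is present at this height; the cube at (-1.5, -2) (footprint 20.5×27) is included at this height (area 553.50 mm²); Combining (union): only the 20.5×27 cube at (-1.5, -2) is present, so the union is just that shape — area = 553.50 mm². Overall, the cross-section is a single solid region. Net area = 553.50 mm².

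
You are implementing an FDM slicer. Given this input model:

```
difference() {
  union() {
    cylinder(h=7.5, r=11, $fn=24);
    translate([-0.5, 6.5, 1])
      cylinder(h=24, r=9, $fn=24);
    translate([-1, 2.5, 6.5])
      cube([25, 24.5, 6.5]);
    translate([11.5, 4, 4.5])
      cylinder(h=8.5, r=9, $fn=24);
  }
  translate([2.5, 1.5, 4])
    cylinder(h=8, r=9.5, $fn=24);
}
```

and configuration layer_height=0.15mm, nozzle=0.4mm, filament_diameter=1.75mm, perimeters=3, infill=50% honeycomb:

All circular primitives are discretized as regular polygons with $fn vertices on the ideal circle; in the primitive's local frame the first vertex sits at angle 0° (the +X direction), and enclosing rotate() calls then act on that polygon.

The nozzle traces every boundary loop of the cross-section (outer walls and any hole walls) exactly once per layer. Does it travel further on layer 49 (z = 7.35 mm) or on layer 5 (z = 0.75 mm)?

Layer 49 (z = 7.35): the r=11 cylinder contributes a regular 24-gon of circumradius 11 (perimeter = 2·24·11.000·sin(180°/24) = 68.92 mm); the r=9 cylinder at (-0.5, 6.5) gives a regular 24-gon of circumradius 9 (constant along its height) (perimeter = 2·24·9.000·sin(180°/24) = 56.39 mm); the cube at (-1, 2.5) is present — its section is the full 25×24.5 rectangle (perimeter 99.00 mm); the cylinder at (11.5, 4): section is a regular 24-gon, circumradius r=9 (perimeter = 2·24·9.000·sin(180°/24) = 56.39 mm); Taking the union: the regions partially overlap (shared area 486.78 mm²), so the edge portions inside another operand are dropped and the merged outline is re-measured after clipping — boundary = 128.92 mm; the cylinder at (2.5, 1.5): section is a regular 24-gon, circumradius r=9.5 (perimeter = 2·24·9.500·sin(180°/24) = 59.52 mm); After the difference (first − rest): starting from that combined region, the r=9.5 cylinder at (2.5, 1.5) lies wholly inside it (removes its full 280.30 mm² and its 59.52 mm outline becomes a hole wall) — boundary (outer + 1 inner loop) = 188.44 mm. So its perimeter = 188.44 mm. Layer 5 (z = 0.75): the r=11 cylinder gives a regular 24-gon of circumradius 11 (constant along its height) (perimeter = 2·24·11.000·sin(180°/24) = 68.92 mm); the cylinder at (-0.5, 6.5) is not intersected at this z (z outside [1, 25]); the cube at (-1, 2.5) is not intersected at this z (z outside [6.5, 13]); the cylinder at (11.5, 4) is not intersected at this z (z outside [4.5, 13]); Merging all regions: only the r=11 cylinder is present, so the union is just that shape — boundary = 68.92 mm; the cylinder at (2.5, 1.5) is absent (z outside [4, 12]); Subtracting the remaining from the first: none of the subtracted shapes is present at this height, so the result so far is unchanged — boundary = 68.92 mm. So its perimeter = 68.92 mm. Layer 49 is larger (188.44 vs 68.92 mm).

layer 49 (z = 7.35 mm)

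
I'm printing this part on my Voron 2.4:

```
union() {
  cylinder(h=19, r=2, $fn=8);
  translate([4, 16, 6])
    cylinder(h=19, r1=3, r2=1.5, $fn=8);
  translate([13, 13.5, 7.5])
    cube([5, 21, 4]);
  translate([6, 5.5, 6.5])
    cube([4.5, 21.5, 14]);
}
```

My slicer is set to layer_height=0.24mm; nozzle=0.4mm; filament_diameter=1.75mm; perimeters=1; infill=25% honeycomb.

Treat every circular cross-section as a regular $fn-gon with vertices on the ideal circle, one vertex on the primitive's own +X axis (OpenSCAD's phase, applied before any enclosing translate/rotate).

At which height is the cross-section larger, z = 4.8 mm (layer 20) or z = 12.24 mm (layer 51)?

Layer 20 (z = 4.8): the r=2 cylinder contributes a regular 8-gon of circumradius 2 (area = (8/2)·2.000²·sin(360°/8) = 11.31 mm²); the cone at (4, 16) is not intersected at this z (z outside [6, 25]); the cube at (13, 13.5) is not intersected at this z (z outside [7.5, 11.5]); the cube at (6, 5.5) is absent (z outside [6.5, 20.5]); Combining (union): only the r=2 cylinder is present, so the union is just that shape — area = 11.31 mm². So its area = 11.31 mm². Layer 51 (z = 12.24): the cylinder: section is a regular 8-gon, circumradius r=2 (area = (8/2)·2.000²·sin(360°/8) = 11.31 mm²); the cone at (4, 16): at t=0.328 of its height the radius interpolates to r₁+(r₂−r₁)t = 2.507, giving a regular 8-gon of that circumradius (area = (8/2)·2.507²·sin(360°/8) = 17.78 mm²); the cube at (13, 13.5) does not reach this height (z outside [7.5, 11.5]); the cube at (6, 5.5) is present — its section is the full 4.5×21.5 rectangle (area 96.75 mm²); Taking the union: the regions partially overlap — summed areas 125.85 mm² minus the doubly-counted overlap 0.62 mm² gives 125.22 mm² — area = 125.22 mm². So its area = 125.22 mm². Layer 51 is larger (125.22 vs 11.31 mm²).

layer 51 (z = 12.24 mm)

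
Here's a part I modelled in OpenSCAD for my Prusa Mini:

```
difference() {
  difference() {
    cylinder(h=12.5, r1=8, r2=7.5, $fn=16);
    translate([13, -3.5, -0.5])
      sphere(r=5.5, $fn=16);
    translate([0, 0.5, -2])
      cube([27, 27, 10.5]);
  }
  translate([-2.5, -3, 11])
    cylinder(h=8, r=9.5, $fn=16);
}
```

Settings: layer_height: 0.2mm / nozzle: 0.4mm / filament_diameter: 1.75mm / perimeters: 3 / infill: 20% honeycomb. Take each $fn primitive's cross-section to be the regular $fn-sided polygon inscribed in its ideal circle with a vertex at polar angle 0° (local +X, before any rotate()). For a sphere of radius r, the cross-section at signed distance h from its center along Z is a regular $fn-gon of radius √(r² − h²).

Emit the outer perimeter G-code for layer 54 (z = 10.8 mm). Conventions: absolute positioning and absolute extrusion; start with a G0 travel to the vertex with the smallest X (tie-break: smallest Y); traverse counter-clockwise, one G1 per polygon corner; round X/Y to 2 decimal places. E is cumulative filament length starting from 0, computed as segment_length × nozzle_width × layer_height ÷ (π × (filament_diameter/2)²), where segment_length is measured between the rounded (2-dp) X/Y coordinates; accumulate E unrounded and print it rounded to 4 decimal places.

At z = 10.8 mm: the cone: at t=0.864 of its height the radius interpolates to r₁+(r₂−r₁)t = 7.568, giving a regular 16-gon of that circumradius; the sphere at (13, -3.5) is not intersected at this z (|z−center|=11.300 > r=5.5); the cube at (0, 0.5) is absent (z outside [-2, 8.5]); Taking the first minus the rest: none of the subtracted shapes is present at this height, so the cone is unchanged — 1 connected region; the cylinder at (-2.5, -3) is absent (z outside [11, 19]); After the difference (first − rest): none of the subtracted shapes is present at this height, so the result so far is unchanged — 1 connected region. The outline is a single polygon with 16 vertices. Extrusion per mm of travel: 0.4 × 0.2 / (π × 0.875²) = 0.033260. Accumulating E over each segment gives final E = 1.5714.

G0 X-7.57 Y0.00 Z10.80
G1 X-6.99 Y-2.90 E0.0984
G1 X-5.35 Y-5.35 E0.1964
G1 X-2.90 Y-6.99 E0.2945
G1 X0.00 Y-7.57 E0.3928
G1 X2.90 Y-6.99 E0.4912
G1 X5.35 Y-5.35 E0.5893
G1 X6.99 Y-2.90 E0.6873
G1 X7.57 Y0.00 E0.7857
G1 X6.99 Y2.90 E0.8841
G1 X5.35 Y5.35 E0.9821
G1 X2.90 Y6.99 E1.0802
G1 X0.00 Y7.57 E1.1785
G1 X-2.90 Y6.99 E1.2769
G1 X-5.35 Y5.35 E1.3750
G1 X-6.99 Y2.90 E1.4730
G1 X-7.57 Y0.00 E1.5714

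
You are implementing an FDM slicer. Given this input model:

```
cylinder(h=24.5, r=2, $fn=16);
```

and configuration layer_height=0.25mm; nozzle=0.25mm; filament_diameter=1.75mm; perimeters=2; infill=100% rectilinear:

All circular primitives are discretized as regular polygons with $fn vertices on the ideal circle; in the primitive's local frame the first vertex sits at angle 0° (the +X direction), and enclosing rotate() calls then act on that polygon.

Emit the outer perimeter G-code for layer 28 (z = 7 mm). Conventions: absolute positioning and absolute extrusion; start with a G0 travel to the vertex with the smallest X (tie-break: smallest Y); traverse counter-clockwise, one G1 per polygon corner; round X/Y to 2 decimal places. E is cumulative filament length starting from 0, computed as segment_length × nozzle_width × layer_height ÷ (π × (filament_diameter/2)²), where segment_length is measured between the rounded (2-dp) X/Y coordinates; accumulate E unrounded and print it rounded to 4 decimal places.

At z = 7 mm: the r=2 cylinder contributes a regular 16-gon of circumradius 2. The outline is a single polygon with 16 vertices. Extrusion per mm of travel: 0.25 × 0.25 / (π × 0.875²) = 0.025984. Accumulating E over each segment gives final E = 0.3245.

G0 X-2.00 Y0.00 Z7.00
G1 X-1.85 Y-0.77 E0.0204
G1 X-1.41 Y-1.41 E0.0406
G1 X-0.77 Y-1.85 E0.0607
G1 X0.00 Y-2.00 E0.0811
G1 X0.77 Y-1.85 E0.1015
G1 X1.41 Y-1.41 E0.1217
G1 X1.85 Y-0.77 E0.1419
G1 X2.00 Y0.00 E0.1623
G1 X1.85 Y0.77 E0.1826
G1 X1.41 Y1.41 E0.2028
G1 X0.77 Y1.85 E0.2230
G1 X0.00 Y2.00 E0.2434
G1 X-0.77 Y1.85 E0.2638
G1 X-1.41 Y1.41 E0.2840
G1 X-1.85 Y0.77 E0.3041
G1 X-2.00 Y0.00 E0.3245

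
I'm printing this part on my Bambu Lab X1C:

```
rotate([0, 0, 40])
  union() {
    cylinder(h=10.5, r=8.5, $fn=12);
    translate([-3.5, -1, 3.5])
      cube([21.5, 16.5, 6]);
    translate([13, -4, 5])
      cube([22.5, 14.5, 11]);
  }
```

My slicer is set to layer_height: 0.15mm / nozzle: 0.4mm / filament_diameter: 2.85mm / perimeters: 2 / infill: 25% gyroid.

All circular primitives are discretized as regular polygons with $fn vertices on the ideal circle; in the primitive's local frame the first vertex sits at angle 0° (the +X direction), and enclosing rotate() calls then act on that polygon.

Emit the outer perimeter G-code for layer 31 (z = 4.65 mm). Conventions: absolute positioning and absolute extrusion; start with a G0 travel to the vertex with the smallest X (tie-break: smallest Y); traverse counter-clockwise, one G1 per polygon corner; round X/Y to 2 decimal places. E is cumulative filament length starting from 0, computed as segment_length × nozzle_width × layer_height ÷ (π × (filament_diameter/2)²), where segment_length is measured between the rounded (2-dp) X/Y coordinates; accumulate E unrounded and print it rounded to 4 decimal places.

At z = 4.65 mm: the r=8.5 cylinder contributes a regular 12-gon of circumradius 8.5; the 21.5×16.5 cube at (-3.5, -1) contributes its full rectangle; the cube at (13, -4) is not intersected at this z (z outside [5, 16]); Combining (union): the regions partially overlap (shared area 94.16 mm²), so overlapping operands fuse into one piece — 1 connected region; (rotated 40° about Z; rotation is an isometry so areas/perimeters/island counts are preserved). The outline is a single polygon with 13 vertices. Extrusion per mm of travel: 0.4 × 0.15 / (π × 1.425²) = 0.009405. Accumulating E over each segment gives final E = 0.8525.

G0 X-12.64 Y9.62 Z4.65
G1 X-7.54 Y3.54 E0.0746
G1 X-7.99 Y2.91 E0.0819
G1 X-8.37 Y-1.48 E0.1234
G1 X-6.51 Y-5.46 E0.1647
G1 X-2.91 Y-7.99 E0.2061
G1 X1.48 Y-8.37 E0.2475
G1 X5.46 Y-6.51 E0.2888
G1 X7.99 Y-2.91 E0.3302
G1 X8.37 Y1.48 E0.3717
G1 X6.95 Y4.53 E0.4033
G1 X14.43 Y10.80 E0.4951
G1 X3.83 Y23.44 E0.6503
G1 X-12.64 Y9.62 E0.8525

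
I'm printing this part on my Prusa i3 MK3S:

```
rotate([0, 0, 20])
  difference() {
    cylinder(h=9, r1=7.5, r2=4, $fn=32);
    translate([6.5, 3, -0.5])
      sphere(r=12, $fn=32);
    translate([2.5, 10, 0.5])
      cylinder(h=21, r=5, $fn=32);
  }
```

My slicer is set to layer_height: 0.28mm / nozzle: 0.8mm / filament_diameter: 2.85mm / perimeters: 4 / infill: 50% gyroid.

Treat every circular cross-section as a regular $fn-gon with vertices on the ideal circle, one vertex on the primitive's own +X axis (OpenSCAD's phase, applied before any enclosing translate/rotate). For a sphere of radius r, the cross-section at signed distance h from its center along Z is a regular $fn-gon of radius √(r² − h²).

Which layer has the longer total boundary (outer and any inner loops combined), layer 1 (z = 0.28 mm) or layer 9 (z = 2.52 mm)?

Layer 1 (z = 0.28): the cone contributes a regular 32-gon of circumradius 7.391 (interpolated between r1=7.5 and r2=4 at t=0.031) (perimeter = 2·32·7.391·sin(180°/32) = 46.37 mm); the sphere at (6.5, 3): section is a regular 32-gon, circumradius = √(r²−h²) = √(12²−0.78²) = 11.975 (perimeter = 2·32·11.975·sin(180°/32) = 75.12 mm); the cylinder at (2.5, 10) is not intersected at this z (z outside [0.5, 21.5]); After the difference (first − rest): starting from the cone, the r=12 sphere at (6.5, 3) partially overlaps it — only the 143.11 mm² overlap (of its 447.59 mm²) is removed, clipping the outline — boundary = 32.63 mm; (whole slice rotated 20° about Z — lengths, areas and connectivity unchanged). So its perimeter = 32.63 mm. Layer 9 (z = 2.52): the cone: at t=0.280 of its height the radius interpolates to r₁+(r₂−r₁)t = 6.520, giving a regular 32-gon of that circumradius (perimeter = 2·32·6.520·sin(180°/32) = 40.90 mm); the r=12 sphere at (6.5, 3) contributes a regular 32-gon of circumradius √(12²−3.02²) = 11.614 (perimeter = 2·32·11.614·sin(180°/32) = 72.85 mm); the r=5 cylinder at (2.5, 10) contributes a regular 32-gon of circumradius 5 (perimeter = 2·32·5.000·sin(180°/32) = 31.37 mm); Taking the first minus the rest: starting from the cone, the r=12 sphere at (6.5, 3) partially overlaps it — only the 114.50 mm² overlap (of its 421.02 mm²) is removed, clipping the outline; the r=5 cylinder at (2.5, 10) misses the remaining region (no effect) — boundary = 26.87 mm; (rotated 20° about Z; rotation is an isometry so areas/perimeters/island counts are preserved). So its perimeter = 26.87 mm. Layer 1 is larger (32.63 vs 26.87 mm).

layer 1 (z = 0.28 mm)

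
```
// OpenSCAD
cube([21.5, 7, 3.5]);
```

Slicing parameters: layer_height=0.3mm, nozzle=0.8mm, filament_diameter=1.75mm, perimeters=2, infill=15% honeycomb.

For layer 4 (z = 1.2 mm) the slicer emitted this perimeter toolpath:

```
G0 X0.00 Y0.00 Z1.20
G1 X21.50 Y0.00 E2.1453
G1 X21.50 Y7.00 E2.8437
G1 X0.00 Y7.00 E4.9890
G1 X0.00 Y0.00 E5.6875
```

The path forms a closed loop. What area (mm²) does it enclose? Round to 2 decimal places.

Apply the shoelace formula to the sequence of (X, Y) vertices; enclosed area = 150.50 mm².

150.50 mm²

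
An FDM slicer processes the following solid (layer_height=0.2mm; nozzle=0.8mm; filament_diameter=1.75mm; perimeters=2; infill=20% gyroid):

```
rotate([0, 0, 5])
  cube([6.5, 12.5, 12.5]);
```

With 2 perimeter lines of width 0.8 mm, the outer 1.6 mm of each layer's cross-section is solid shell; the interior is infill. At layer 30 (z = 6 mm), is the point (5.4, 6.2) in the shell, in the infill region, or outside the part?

shell

At z = 6 mm: the cube (footprint 6.5×12.5) is included at this height; (whole slice rotated 5° about Z — lengths, areas and connectivity unchanged). Overall, the cross-section is a single solid region. Undo the 5° rotation: the query point maps to (5.920, 5.706) in the un-rotated model frame. The nearest boundary edge runs (6.50, 0.00)→(6.50, 12.50); distance from the point to it = 0.58 mm. The point is inside the cross-section, 0.58 mm from the nearest boundary — within the 1.6 mm shell band (2 × 0.8).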